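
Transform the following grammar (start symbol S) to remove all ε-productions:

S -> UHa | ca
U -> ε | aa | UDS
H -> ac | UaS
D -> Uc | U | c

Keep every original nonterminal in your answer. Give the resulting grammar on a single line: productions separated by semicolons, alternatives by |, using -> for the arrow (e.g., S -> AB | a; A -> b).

Nullable set: {D, U}.
S -> UHa: U nullable, giving Ha | UHa.
D -> U: U nullable, giving U.
D -> Uc: U nullable, giving Uc | c.
H -> UaS: U nullable, giving UaS | aS.
Drop U -> ε.
U -> UDS: U, D nullable, giving DS | S | UDS | US.
Unchanged (no nullable symbols): S -> ca; D -> c; H -> ac; U -> aa.

S -> Ha | ca | UHa; D -> U | c | Uc; H -> aS | ac | UaS; U -> S | DS | US | aa | UDS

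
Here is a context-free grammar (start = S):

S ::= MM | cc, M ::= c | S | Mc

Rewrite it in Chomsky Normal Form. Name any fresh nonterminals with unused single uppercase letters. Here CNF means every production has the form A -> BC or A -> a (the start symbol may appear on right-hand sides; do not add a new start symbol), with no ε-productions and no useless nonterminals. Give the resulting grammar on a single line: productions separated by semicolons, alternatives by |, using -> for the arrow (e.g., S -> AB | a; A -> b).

No ε-productions.
After unit-elimination: S -> MM | cc; M -> c | MM | Mc | cc.
TERM: introduce A -> c and substitute in every rule of length ≥2.

S -> AA | MM; A -> c; M -> c | AA | MA | MM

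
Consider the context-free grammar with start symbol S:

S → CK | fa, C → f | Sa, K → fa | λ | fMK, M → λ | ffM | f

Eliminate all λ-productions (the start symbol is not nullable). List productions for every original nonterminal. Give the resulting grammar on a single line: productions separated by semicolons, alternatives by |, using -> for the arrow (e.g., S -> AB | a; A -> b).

Nullable set: {K, M}.
S -> CK: K nullable, giving C | CK.
Drop K -> λ.
K -> fMK: M, K nullable, giving f | fK | fM | fMK.
Drop M -> λ.
M -> ffM: M nullable, giving ff | ffM.
Unchanged (no nullable symbols): S -> fa; C -> Sa; C -> f; K -> fa; M -> f.

S -> C | CK | fa; C -> f | Sa; K -> f | fK | fM | fa | fMK; M -> f | ff | ffM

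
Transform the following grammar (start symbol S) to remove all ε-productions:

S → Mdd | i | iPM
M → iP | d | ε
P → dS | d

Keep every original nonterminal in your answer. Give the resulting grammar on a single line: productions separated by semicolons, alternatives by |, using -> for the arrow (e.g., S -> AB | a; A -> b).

S -> i | dd | iP | Mdd | iPM; M -> d | iP; P -> d | dS

Nullable set: {M}.
S -> Mdd: M nullable, giving Mdd | dd.
S -> iPM: M nullable, giving iP | iPM.
Drop M -> ε.
Unchanged (no nullable symbols): S -> i; M -> d; M -> iP; P -> d; P -> dS.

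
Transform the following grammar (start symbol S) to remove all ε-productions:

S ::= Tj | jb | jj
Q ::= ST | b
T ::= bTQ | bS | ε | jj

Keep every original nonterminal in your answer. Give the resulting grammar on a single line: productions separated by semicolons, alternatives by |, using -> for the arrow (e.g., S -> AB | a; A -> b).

Nullable set: {T}.
S -> Tj: T nullable, giving Tj | j.
Q -> ST: T nullable, giving S | ST.
Drop T -> ε.
T -> bTQ: T nullable, giving bQ | bTQ.
Unchanged (no nullable symbols): S -> jb; S -> jj; Q -> b; T -> bS; T -> jj.

S -> j | Tj | jb | jj; Q -> S | b | ST; T -> bQ | bS | jj | bTQ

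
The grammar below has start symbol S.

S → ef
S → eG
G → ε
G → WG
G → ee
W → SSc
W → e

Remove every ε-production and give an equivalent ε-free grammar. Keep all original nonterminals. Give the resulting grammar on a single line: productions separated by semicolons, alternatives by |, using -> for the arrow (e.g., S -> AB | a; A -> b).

Nullable set: {G}.
S -> eG: G nullable, giving e | eG.
Drop G -> ε.
G -> WG: G nullable, giving W | WG.
Unchanged (no nullable symbols): S -> ef; G -> ee; W -> SSc; W -> e.

S -> e | eG | ef; G -> W | WG | ee; W -> e | SSc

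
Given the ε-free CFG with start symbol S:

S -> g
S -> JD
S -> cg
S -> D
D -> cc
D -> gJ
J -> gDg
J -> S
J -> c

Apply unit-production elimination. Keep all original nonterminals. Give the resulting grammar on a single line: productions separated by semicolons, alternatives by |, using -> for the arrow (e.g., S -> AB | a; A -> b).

Unit productions: J->S, S->D.
Unit pairs (A ⇒* B via units): (J,D), (J,S), (S,D).
S: inherits non-unit rules of {D, S} → JD | cc | cg | g | gJ.
D: inherits non-unit rules of {D} → cc | gJ.
J: inherits non-unit rules of {D, J, S} → JD | c | cc | cg | g | gDg | gJ.

S -> g | JD | cc | cg | gJ; D -> cc | gJ; J -> c | g | JD | cc | cg | gJ | gDg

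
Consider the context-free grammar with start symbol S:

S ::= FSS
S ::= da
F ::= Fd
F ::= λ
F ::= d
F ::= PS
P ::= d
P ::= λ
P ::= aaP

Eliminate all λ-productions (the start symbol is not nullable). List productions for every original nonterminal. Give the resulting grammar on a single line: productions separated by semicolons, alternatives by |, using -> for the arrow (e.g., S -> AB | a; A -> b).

S -> SS | da | FSS; F -> S | d | Fd | PS; P -> d | aa | aaP

Nullable set: {F, P}.
S -> FSS: F nullable, giving FSS | SS.
Drop F -> λ.
F -> Fd: F nullable, giving Fd | d.
F -> PS: P nullable, giving PS | S.
Drop P -> λ.
P -> aaP: P nullable, giving aa | aaP.
Unchanged (no nullable symbols): S -> da; F -> d; P -> d.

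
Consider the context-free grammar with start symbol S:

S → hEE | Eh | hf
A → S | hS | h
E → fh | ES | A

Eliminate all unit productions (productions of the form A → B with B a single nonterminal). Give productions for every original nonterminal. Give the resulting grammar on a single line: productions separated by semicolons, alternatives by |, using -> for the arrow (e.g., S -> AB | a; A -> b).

Unit productions: A->S, E->A.
Unit pairs (A ⇒* B via units): (A,S), (E,A), (E,S).
S: inherits non-unit rules of {S} → Eh | hEE | hf.
A: inherits non-unit rules of {A, S} → Eh | h | hEE | hS | hf.
E: inherits non-unit rules of {A, E, S} → ES | Eh | fh | h | hEE | hS | hf.

S -> Eh | hf | hEE; A -> h | Eh | hS | hf | hEE; E -> h | ES | Eh | fh | hS | hf | hEE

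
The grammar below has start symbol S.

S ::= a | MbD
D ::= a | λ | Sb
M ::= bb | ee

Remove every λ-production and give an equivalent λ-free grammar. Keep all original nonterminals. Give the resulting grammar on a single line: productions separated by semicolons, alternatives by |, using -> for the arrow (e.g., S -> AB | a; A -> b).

Nullable set: {D}.
S -> MbD: D nullable, giving Mb | MbD.
Drop D -> λ.
Unchanged (no nullable symbols): S -> a; D -> Sb; D -> a; M -> bb; M -> ee.

S -> a | Mb | MbD; D -> a | Sb; M -> bb | ee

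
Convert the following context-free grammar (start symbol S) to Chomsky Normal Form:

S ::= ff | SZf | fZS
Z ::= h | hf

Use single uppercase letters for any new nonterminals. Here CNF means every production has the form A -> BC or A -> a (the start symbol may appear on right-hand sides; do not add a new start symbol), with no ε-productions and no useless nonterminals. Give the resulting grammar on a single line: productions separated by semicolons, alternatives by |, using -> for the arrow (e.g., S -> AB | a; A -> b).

S -> AA | AC | SD; A -> f; B -> h; C -> ZS; D -> ZA; Z -> h | BA

No ε-productions.
No unit productions to eliminate.
TERM: introduce A -> f, B -> h and substitute in every rule of length ≥2.
BIN: S -> AZS becomes S -> AC, C -> ZS; S -> SZA becomes S -> SD, D -> ZA.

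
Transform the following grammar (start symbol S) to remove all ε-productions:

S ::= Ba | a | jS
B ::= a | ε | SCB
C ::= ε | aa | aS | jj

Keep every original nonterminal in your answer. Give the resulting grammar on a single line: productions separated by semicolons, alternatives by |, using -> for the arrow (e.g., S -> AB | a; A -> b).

S -> a | Ba | jS; B -> S | a | SB | SC | SCB; C -> aS | aa | jj

Nullable set: {B, C}.
S -> Ba: B nullable, giving Ba | a.
Drop B -> ε.
B -> SCB: C, B nullable, giving S | SB | SC | SCB.
Drop C -> ε.
Unchanged (no nullable symbols): S -> a; S -> jS; B -> a; C -> aS; C -> aa; C -> jj.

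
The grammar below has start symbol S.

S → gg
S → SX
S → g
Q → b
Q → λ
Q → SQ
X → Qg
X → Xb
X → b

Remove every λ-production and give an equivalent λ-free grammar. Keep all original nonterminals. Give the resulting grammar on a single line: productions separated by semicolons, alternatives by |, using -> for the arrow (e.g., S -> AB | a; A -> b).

Nullable set: {Q}.
Drop Q -> λ.
Q -> SQ: Q nullable, giving S | SQ.
X -> Qg: Q nullable, giving Qg | g.
Unchanged (no nullable symbols): S -> SX; S -> g; S -> gg; Q -> b; X -> Xb; X -> b.

S -> g | SX | gg; Q -> S | b | SQ; X -> b | g | Qg | Xb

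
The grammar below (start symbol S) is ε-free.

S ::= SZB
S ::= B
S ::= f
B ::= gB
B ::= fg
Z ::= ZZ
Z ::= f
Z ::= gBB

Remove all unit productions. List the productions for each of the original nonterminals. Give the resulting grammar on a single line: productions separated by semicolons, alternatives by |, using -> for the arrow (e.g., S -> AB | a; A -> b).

S -> f | fg | gB | SZB; B -> fg | gB; Z -> f | ZZ | gBB

Unit productions: S->B.
Unit pairs (A ⇒* B via units): (S,B).
S: inherits non-unit rules of {B, S} → SZB | f | fg | gB.
B: inherits non-unit rules of {B} → fg | gB.
Z: inherits non-unit rules of {Z} → ZZ | f | gBB.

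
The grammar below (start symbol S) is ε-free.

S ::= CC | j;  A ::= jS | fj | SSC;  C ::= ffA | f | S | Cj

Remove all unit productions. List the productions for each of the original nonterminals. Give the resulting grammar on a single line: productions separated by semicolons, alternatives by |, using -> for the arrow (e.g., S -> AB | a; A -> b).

Unit productions: C->S.
Unit pairs (A ⇒* B via units): (C,S).
S: inherits non-unit rules of {S} → CC | j.
A: inherits non-unit rules of {A} → SSC | fj | jS.
C: inherits non-unit rules of {C, S} → CC | Cj | f | ffA | j.

S -> j | CC; A -> fj | jS | SSC; C -> f | j | CC | Cj | ffA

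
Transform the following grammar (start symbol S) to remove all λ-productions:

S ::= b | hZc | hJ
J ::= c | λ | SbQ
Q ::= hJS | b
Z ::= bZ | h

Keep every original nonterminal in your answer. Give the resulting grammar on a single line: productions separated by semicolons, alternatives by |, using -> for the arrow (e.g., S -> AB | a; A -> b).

Nullable set: {J}.
S -> hJ: J nullable, giving h | hJ.
Drop J -> λ.
Q -> hJS: J nullable, giving hJS | hS.
Unchanged (no nullable symbols): S -> b; S -> hZc; J -> SbQ; J -> c; Q -> b; Z -> bZ; Z -> h.

S -> b | h | hJ | hZc; J -> c | SbQ; Q -> b | hS | hJS; Z -> h | bZ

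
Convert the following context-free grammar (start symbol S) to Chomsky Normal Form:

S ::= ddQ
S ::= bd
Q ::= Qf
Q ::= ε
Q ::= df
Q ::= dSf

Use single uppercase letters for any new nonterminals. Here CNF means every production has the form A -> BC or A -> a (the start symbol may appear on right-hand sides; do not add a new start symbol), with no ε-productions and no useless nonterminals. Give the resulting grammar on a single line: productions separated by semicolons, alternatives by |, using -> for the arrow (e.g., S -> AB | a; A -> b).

S -> BB | BE | CB; A -> f; B -> d; C -> b; D -> SA; E -> BQ; Q -> f | BA | BD | QA

Nullable: {Q}; after ε-elimination: S -> bd | dd | ddQ; Q -> f | Qf | df | dSf.
No unit productions to eliminate.
TERM: introduce C -> b, B -> d, A -> f and substitute in every rule of length ≥2.
BIN: Q -> BSA becomes Q -> BD, D -> SA; S -> BBQ becomes S -> BE, E -> BQ.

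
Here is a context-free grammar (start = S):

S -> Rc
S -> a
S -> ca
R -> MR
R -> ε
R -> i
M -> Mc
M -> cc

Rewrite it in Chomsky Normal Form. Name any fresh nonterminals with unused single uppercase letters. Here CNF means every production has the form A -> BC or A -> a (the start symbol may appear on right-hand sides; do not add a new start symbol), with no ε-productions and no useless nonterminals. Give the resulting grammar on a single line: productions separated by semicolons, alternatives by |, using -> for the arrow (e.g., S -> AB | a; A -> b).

S -> a | c | AB | RA; A -> c; B -> a; M -> AA | MA; R -> i | AA | MA | MR

Nullable: {R}; after ε-elimination: S -> a | c | Rc | ca; M -> Mc | cc; R -> M | i | MR.
After unit-elimination: S -> a | c | Rc | ca; M -> Mc | cc; R -> i | MR | Mc | cc.
TERM: introduce B -> a, A -> c and substitute in every rule of length ≥2.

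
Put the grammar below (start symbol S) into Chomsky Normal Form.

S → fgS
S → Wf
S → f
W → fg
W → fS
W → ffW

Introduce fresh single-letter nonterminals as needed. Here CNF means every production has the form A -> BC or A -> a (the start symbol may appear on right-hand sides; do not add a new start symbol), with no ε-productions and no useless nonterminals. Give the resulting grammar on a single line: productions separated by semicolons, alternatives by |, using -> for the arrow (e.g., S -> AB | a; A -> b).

No ε-productions.
No unit productions to eliminate.
TERM: introduce A -> f, B -> g and substitute in every rule of length ≥2.
BIN: S -> ABS becomes S -> AC, C -> BS; W -> AAW becomes W -> AD, D -> AW.

S -> f | AC | WA; A -> f; B -> g; C -> BS; D -> AW; W -> AB | AD | AS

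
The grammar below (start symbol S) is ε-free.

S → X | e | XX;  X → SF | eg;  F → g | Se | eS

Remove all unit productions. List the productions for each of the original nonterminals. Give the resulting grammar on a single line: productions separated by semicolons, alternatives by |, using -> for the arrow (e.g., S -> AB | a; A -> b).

Unit productions: S->X.
Unit pairs (A ⇒* B via units): (S,X).
S: inherits non-unit rules of {S, X} → SF | XX | e | eg.
F: inherits non-unit rules of {F} → Se | eS | g.
X: inherits non-unit rules of {X} → SF | eg.

S -> e | SF | XX | eg; F -> g | Se | eS; X -> SF | eg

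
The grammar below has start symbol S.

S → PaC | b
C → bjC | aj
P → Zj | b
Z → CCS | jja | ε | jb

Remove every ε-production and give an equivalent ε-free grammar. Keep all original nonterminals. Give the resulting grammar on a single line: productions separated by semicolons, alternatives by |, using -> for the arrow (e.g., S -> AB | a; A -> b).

S -> b | PaC; C -> aj | bjC; P -> b | j | Zj; Z -> jb | CCS | jja

Nullable set: {Z}.
P -> Zj: Z nullable, giving Zj | j.
Drop Z -> ε.
Unchanged (no nullable symbols): S -> PaC; S -> b; C -> aj; C -> bjC; P -> b; Z -> CCS; Z -> jb; Z -> jja.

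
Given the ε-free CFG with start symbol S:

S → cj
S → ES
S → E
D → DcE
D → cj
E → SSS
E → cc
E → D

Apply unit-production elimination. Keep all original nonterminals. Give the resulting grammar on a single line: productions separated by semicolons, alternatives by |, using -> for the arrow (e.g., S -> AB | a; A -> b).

S -> ES | cc | cj | DcE | SSS; D -> cj | DcE; E -> cc | cj | DcE | SSS

Unit productions: E->D, S->E.
Unit pairs (A ⇒* B via units): (E,D), (S,D), (S,E).
S: inherits non-unit rules of {D, E, S} → DcE | ES | SSS | cc | cj.
D: inherits non-unit rules of {D} → DcE | cj.
E: inherits non-unit rules of {D, E} → DcE | SSS | cc | cj.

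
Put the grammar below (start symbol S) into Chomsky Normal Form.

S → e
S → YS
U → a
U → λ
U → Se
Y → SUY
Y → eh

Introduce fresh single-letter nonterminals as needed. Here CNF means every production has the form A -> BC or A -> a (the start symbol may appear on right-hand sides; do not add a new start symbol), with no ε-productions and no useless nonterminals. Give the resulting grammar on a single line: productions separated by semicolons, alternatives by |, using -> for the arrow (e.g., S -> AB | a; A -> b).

Nullable: {U}; after ε-elimination: S -> e | YS; U -> a | Se; Y -> SY | eh | SUY.
No unit productions to eliminate.
TERM: introduce A -> e, B -> h and substitute in every rule of length ≥2.
BIN: Y -> SUY becomes Y -> SC, C -> UY.

S -> e | YS; A -> e; B -> h; C -> UY; U -> a | SA; Y -> AB | SC | SY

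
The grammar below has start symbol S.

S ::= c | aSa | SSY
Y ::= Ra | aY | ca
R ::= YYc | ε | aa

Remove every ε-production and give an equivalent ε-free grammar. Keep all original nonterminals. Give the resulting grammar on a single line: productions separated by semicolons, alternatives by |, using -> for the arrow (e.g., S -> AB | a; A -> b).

Nullable set: {R}.
Drop R -> ε.
Y -> Ra: R nullable, giving Ra | a.
Unchanged (no nullable symbols): S -> SSY; S -> aSa; S -> c; R -> YYc; R -> aa; Y -> aY; Y -> ca.

S -> c | SSY | aSa; R -> aa | YYc; Y -> a | Ra | aY | ca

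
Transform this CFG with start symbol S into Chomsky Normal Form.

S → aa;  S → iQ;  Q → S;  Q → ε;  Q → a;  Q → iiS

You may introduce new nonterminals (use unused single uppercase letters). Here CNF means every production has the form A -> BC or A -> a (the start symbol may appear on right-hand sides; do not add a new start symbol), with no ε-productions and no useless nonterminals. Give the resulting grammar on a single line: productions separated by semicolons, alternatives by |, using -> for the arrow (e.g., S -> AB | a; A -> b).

Nullable: {Q}; after ε-elimination: S -> i | aa | iQ; Q -> S | a | iiS.
After unit-elimination: S -> i | aa | iQ; Q -> a | i | aa | iQ | iiS.
TERM: introduce A -> a, B -> i and substitute in every rule of length ≥2.
BIN: Q -> BBS becomes Q -> BC, C -> BS.

S -> i | AA | BQ; A -> a; B -> i; C -> BS; Q -> a | i | AA | BC | BQ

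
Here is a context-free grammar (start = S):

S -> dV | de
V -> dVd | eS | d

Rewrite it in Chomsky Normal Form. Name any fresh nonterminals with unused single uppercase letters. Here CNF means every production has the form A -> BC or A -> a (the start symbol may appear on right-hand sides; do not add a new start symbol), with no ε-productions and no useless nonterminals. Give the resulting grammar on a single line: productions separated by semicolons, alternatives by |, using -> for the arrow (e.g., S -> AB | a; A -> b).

S -> AB | AV; A -> d; B -> e; C -> VA; V -> d | AC | BS

No ε-productions.
No unit productions to eliminate.
TERM: introduce A -> d, B -> e and substitute in every rule of length ≥2.
BIN: V -> AVA becomes V -> AC, C -> VA.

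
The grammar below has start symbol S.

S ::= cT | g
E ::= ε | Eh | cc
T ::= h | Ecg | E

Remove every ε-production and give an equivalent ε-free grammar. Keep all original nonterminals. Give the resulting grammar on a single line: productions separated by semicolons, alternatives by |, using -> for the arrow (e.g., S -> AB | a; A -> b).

Nullable set: {E, T}.
S -> cT: T nullable, giving c | cT.
Drop E -> ε.
E -> Eh: E nullable, giving Eh | h.
T -> E: E nullable, giving E.
T -> Ecg: E nullable, giving Ecg | cg.
Unchanged (no nullable symbols): S -> g; E -> cc; T -> h.

S -> c | g | cT; E -> h | Eh | cc; T -> E | h | cg | Ecg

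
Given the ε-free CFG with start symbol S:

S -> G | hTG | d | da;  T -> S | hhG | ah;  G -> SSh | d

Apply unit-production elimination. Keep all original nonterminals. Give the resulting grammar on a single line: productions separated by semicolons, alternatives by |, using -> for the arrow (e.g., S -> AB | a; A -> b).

Unit productions: S->G, T->S.
Unit pairs (A ⇒* B via units): (S,G), (T,G), (T,S).
S: inherits non-unit rules of {G, S} → SSh | d | da | hTG.
G: inherits non-unit rules of {G} → SSh | d.
T: inherits non-unit rules of {G, S, T} → SSh | ah | d | da | hTG | hhG.

S -> d | da | SSh | hTG; G -> d | SSh; T -> d | ah | da | SSh | hTG | hhG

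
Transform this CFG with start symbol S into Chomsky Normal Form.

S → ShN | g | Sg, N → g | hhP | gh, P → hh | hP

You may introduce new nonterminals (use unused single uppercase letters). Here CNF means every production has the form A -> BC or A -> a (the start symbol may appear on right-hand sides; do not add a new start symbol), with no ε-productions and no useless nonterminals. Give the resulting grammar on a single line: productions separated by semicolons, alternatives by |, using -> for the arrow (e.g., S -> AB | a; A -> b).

S -> g | SA | SD; A -> g; B -> h; C -> BP; D -> BN; N -> g | AB | BC; P -> BB | BP

No ε-productions.
No unit productions to eliminate.
TERM: introduce A -> g, B -> h and substitute in every rule of length ≥2.
BIN: N -> BBP becomes N -> BC, C -> BP; S -> SBN becomes S -> SD, D -> BN.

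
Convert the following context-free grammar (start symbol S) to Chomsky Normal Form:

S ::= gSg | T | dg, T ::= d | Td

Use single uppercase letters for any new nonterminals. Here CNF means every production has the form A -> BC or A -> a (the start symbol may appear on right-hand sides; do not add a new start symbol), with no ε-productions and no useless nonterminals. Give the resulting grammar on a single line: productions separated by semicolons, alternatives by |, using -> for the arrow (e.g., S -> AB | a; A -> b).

No ε-productions.
After unit-elimination: S -> d | Td | dg | gSg; T -> d | Td.
TERM: introduce A -> d, B -> g and substitute in every rule of length ≥2.
BIN: S -> BSB becomes S -> BC, C -> SB.

S -> d | AB | BC | TA; A -> d; B -> g; C -> SB; T -> d | TA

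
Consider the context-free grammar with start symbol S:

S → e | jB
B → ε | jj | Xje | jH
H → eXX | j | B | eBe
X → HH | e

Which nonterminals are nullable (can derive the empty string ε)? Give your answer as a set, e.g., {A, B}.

{B, H, X}

Directly nullable (have an ε-rule): {B}.
H is nullable via H -> B (every symbol on the right is already known nullable).
X is nullable via X -> HH (every symbol on the right is already known nullable).
Not nullable: S — each has a terminal in every rule's right-hand side or depends on a non-nullable symbol.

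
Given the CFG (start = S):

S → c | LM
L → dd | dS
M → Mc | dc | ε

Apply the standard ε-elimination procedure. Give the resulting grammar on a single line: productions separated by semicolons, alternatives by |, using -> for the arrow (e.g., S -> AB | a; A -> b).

S -> L | c | LM; L -> dS | dd; M -> c | Mc | dc

Nullable set: {M}.
S -> LM: M nullable, giving L | LM.
Drop M -> ε.
M -> Mc: M nullable, giving Mc | c.
Unchanged (no nullable symbols): S -> c; L -> dS; L -> dd; M -> dc.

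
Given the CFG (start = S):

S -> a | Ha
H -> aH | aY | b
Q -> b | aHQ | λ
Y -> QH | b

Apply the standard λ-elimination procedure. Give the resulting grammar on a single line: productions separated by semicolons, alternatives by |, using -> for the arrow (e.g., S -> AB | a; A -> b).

S -> a | Ha; H -> b | aH | aY; Q -> b | aH | aHQ; Y -> H | b | QH

Nullable set: {Q}.
Drop Q -> λ.
Q -> aHQ: Q nullable, giving aH | aHQ.
Y -> QH: Q nullable, giving H | QH.
Unchanged (no nullable symbols): S -> Ha; S -> a; H -> aH; H -> aY; H -> b; Q -> b; Y -> b.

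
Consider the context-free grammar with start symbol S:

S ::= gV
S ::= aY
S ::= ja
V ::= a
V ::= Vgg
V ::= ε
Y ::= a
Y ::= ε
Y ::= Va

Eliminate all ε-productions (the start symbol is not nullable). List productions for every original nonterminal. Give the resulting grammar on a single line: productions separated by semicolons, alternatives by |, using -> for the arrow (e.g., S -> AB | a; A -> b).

Nullable set: {V, Y}.
S -> aY: Y nullable, giving a | aY.
S -> gV: V nullable, giving g | gV.
Drop V -> ε.
V -> Vgg: V nullable, giving Vgg | gg.
Drop Y -> ε.
Y -> Va: V nullable, giving Va | a.
Unchanged (no nullable symbols): S -> ja; V -> a; Y -> a.

S -> a | g | aY | gV | ja; V -> a | gg | Vgg; Y -> a | Va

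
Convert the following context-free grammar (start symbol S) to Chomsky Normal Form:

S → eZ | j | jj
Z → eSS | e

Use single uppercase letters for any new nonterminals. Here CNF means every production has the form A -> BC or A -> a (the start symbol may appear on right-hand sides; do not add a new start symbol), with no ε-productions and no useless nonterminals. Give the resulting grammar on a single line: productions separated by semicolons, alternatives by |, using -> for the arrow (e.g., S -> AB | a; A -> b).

S -> j | AZ | BB; A -> e; B -> j; C -> SS; Z -> e | AC

No ε-productions.
No unit productions to eliminate.
TERM: introduce A -> e, B -> j and substitute in every rule of length ≥2.
BIN: Z -> ASS becomes Z -> AC, C -> SS.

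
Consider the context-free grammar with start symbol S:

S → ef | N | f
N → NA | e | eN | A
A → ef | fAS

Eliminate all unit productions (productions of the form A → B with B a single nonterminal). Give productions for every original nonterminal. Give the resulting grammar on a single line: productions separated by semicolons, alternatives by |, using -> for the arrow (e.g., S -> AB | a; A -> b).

Unit productions: N->A, S->N.
Unit pairs (A ⇒* B via units): (N,A), (S,A), (S,N).
S: inherits non-unit rules of {A, N, S} → NA | e | eN | ef | f | fAS.
A: inherits non-unit rules of {A} → ef | fAS.
N: inherits non-unit rules of {A, N} → NA | e | eN | ef | fAS.

S -> e | f | NA | eN | ef | fAS; A -> ef | fAS; N -> e | NA | eN | ef | fAS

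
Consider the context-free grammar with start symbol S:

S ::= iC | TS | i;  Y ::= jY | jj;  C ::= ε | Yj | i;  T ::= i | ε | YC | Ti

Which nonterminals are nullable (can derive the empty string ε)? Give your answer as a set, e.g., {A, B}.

{C, T}

Directly nullable (have an ε-rule): {C, T}.
Not nullable: S, Y — each has a terminal in every rule's right-hand side or depends on a non-nullable symbol.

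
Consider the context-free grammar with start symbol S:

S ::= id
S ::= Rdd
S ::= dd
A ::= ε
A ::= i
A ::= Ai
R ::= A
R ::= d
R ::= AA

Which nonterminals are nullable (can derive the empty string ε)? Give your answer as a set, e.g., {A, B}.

{A, R}

Directly nullable (have an ε-rule): {A}.
R is nullable via R -> A (every symbol on the right is already known nullable).
Not nullable: S — each has a terminal in every rule's right-hand side or depends on a non-nullable symbol.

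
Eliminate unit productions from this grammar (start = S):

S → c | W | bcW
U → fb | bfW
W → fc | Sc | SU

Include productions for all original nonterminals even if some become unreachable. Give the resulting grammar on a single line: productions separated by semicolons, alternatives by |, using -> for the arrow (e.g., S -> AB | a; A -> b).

S -> c | SU | Sc | fc | bcW; U -> fb | bfW; W -> SU | Sc | fc

Unit productions: S->W.
Unit pairs (A ⇒* B via units): (S,W).
S: inherits non-unit rules of {S, W} → SU | Sc | bcW | c | fc.
U: inherits non-unit rules of {U} → bfW | fb.
W: inherits non-unit rules of {W} → SU | Sc | fc.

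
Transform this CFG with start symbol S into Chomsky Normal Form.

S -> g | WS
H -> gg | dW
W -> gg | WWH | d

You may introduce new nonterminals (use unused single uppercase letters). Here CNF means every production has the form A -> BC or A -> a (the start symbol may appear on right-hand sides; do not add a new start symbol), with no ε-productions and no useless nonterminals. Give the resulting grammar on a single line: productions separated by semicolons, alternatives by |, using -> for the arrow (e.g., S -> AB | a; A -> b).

S -> g | WS; A -> d; B -> g; C -> WH; H -> AW | BB; W -> d | BB | WC

No ε-productions.
No unit productions to eliminate.
TERM: introduce A -> d, B -> g and substitute in every rule of length ≥2.
BIN: W -> WWH becomes W -> WC, C -> WH.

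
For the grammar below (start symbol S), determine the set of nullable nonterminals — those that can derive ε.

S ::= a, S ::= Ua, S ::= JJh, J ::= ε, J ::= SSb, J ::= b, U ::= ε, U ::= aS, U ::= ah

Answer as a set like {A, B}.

Directly nullable (have an ε-rule): {J, U}.
Not nullable: S — each has a terminal in every rule's right-hand side or depends on a non-nullable symbol.

{J, U}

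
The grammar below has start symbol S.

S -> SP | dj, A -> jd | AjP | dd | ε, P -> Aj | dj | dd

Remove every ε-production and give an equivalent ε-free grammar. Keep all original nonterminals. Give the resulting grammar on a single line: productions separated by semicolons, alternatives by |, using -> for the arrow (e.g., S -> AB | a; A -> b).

S -> SP | dj; A -> dd | jP | jd | AjP; P -> j | Aj | dd | dj

Nullable set: {A}.
Drop A -> ε.
A -> AjP: A nullable, giving AjP | jP.
P -> Aj: A nullable, giving Aj | j.
Unchanged (no nullable symbols): S -> SP; S -> dj; A -> dd; A -> jd; P -> dd; P -> dj.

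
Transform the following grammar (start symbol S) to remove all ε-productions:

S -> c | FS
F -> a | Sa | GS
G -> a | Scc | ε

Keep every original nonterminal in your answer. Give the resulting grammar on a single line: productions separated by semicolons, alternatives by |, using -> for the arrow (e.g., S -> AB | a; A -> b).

S -> c | FS; F -> S | a | GS | Sa; G -> a | Scc

Nullable set: {G}.
F -> GS: G nullable, giving GS | S.
Drop G -> ε.
Unchanged (no nullable symbols): S -> FS; S -> c; F -> Sa; F -> a; G -> Scc; G -> a.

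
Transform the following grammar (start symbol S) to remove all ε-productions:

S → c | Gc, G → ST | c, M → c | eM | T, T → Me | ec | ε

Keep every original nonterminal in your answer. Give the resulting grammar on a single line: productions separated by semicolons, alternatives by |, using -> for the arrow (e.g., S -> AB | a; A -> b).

Nullable set: {M, T}.
G -> ST: T nullable, giving S | ST.
M -> T: T nullable, giving T.
M -> eM: M nullable, giving e | eM.
Drop T -> ε.
T -> Me: M nullable, giving Me | e.
Unchanged (no nullable symbols): S -> Gc; S -> c; G -> c; M -> c; T -> ec.

S -> c | Gc; G -> S | c | ST; M -> T | c | e | eM; T -> e | Me | ec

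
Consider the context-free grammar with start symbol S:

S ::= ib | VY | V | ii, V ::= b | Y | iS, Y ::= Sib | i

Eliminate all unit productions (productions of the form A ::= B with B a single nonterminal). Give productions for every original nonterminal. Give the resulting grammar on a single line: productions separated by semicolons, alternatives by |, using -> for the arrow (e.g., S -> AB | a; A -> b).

S -> b | i | VY | iS | ib | ii | Sib; V -> b | i | iS | Sib; Y -> i | Sib

Unit productions: S->V, V->Y.
Unit pairs (A ⇒* B via units): (S,V), (S,Y), (V,Y).
S: inherits non-unit rules of {S, V, Y} → Sib | VY | b | i | iS | ib | ii.
V: inherits non-unit rules of {V, Y} → Sib | b | i | iS.
Y: inherits non-unit rules of {Y} → Sib | i.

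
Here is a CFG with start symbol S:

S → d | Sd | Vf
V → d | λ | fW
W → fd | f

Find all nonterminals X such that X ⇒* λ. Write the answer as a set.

{V}

Directly nullable (have an ε-rule): {V}.
Not nullable: S, W — each has a terminal in every rule's right-hand side or depends on a non-nullable symbol.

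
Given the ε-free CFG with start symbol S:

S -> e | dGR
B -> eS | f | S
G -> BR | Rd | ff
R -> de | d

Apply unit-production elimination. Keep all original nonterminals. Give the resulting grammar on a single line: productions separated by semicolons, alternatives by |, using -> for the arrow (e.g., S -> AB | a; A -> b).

Unit productions: B->S.
Unit pairs (A ⇒* B via units): (B,S).
S: inherits non-unit rules of {S} → dGR | e.
B: inherits non-unit rules of {B, S} → dGR | e | eS | f.
G: inherits non-unit rules of {G} → BR | Rd | ff.
R: inherits non-unit rules of {R} → d | de.

S -> e | dGR; B -> e | f | eS | dGR; G -> BR | Rd | ff; R -> d | de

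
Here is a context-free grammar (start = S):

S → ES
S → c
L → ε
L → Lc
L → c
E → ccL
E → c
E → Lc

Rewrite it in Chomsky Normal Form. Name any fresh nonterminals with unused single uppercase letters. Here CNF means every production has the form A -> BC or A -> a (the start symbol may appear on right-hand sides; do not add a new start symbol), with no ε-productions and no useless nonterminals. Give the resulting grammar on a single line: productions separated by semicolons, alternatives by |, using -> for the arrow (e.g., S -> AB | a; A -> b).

S -> c | ES; A -> c; B -> AL; E -> c | AA | AB | LA; L -> c | LA

Nullable: {L}; after ε-elimination: S -> c | ES; E -> c | Lc | cc | ccL; L -> c | Lc.
No unit productions to eliminate.
TERM: introduce A -> c and substitute in every rule of length ≥2.
BIN: E -> AAL becomes E -> AB, B -> AL.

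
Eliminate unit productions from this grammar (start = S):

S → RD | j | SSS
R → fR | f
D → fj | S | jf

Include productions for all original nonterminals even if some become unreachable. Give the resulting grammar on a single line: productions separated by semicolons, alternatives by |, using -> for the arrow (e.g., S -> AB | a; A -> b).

Unit productions: D->S.
Unit pairs (A ⇒* B via units): (D,S).
S: inherits non-unit rules of {S} → RD | SSS | j.
D: inherits non-unit rules of {D, S} → RD | SSS | fj | j | jf.
R: inherits non-unit rules of {R} → f | fR.

S -> j | RD | SSS; D -> j | RD | fj | jf | SSS; R -> f | fR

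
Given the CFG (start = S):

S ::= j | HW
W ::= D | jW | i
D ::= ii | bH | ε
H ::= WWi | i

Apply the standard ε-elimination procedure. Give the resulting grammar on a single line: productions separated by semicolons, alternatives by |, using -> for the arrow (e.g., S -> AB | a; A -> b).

Nullable set: {D, W}.
S -> HW: W nullable, giving H | HW.
Drop D -> ε.
H -> WWi: W, W nullable, giving WWi | Wi | i.
W -> D: D nullable, giving D.
W -> jW: W nullable, giving j | jW.
Unchanged (no nullable symbols): S -> j; D -> bH; D -> ii; H -> i; W -> i.

S -> H | j | HW; D -> bH | ii; H -> i | Wi | WWi; W -> D | i | j | jW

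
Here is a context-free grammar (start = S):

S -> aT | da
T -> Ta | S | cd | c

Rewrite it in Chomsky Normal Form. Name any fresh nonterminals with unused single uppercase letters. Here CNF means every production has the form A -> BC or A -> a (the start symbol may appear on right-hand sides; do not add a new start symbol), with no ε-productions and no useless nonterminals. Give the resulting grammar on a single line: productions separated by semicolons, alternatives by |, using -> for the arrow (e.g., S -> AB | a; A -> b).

No ε-productions.
After unit-elimination: S -> aT | da; T -> c | Ta | aT | cd | da.
TERM: introduce A -> a, C -> c, B -> d and substitute in every rule of length ≥2.

S -> AT | BA; A -> a; B -> d; C -> c; T -> c | AT | BA | CB | TA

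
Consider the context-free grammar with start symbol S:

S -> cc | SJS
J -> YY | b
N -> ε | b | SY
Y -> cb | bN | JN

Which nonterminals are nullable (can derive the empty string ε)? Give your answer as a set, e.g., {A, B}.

Directly nullable (have an ε-rule): {N}.
Not nullable: J, S, Y — each has a terminal in every rule's right-hand side or depends on a non-nullable symbol.

{N}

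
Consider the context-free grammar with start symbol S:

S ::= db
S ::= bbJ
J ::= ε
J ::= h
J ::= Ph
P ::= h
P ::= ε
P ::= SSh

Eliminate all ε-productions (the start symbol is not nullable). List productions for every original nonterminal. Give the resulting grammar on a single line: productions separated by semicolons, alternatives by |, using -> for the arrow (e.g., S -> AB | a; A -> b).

S -> bb | db | bbJ; J -> h | Ph; P -> h | SSh

Nullable set: {J, P}.
S -> bbJ: J nullable, giving bb | bbJ.
Drop J -> ε.
J -> Ph: P nullable, giving Ph | h.
Drop P -> ε.
Unchanged (no nullable symbols): S -> db; J -> h; P -> SSh; P -> h.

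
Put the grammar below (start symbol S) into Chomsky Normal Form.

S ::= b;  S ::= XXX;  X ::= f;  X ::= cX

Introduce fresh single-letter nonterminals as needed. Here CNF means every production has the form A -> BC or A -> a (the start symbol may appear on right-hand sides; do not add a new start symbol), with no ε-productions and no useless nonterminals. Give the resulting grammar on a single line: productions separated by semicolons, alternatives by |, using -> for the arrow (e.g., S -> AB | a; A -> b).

No ε-productions.
No unit productions to eliminate.
TERM: introduce A -> c and substitute in every rule of length ≥2.
BIN: S -> XXX becomes S -> XB, B -> XX.

S -> b | XB; A -> c; B -> XX; X -> f | AX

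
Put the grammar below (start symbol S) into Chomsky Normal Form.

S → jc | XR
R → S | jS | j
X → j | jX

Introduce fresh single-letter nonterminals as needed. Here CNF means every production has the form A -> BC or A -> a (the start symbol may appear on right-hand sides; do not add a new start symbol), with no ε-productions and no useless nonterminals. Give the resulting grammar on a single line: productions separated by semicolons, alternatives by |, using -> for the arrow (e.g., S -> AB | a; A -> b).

S -> AB | XR; A -> j; B -> c; R -> j | AB | AS | XR; X -> j | AX

No ε-productions.
After unit-elimination: S -> XR | jc; R -> j | XR | jS | jc; X -> j | jX.
TERM: introduce B -> c, A -> j and substitute in every rule of length ≥2.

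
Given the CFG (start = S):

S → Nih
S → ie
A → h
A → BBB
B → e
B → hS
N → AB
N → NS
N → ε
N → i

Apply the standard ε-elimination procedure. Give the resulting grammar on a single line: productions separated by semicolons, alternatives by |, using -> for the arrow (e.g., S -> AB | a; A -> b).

S -> ie | ih | Nih; A -> h | BBB; B -> e | hS; N -> S | i | AB | NS

Nullable set: {N}.
S -> Nih: N nullable, giving Nih | ih.
Drop N -> ε.
N -> NS: N nullable, giving NS | S.
Unchanged (no nullable symbols): S -> ie; A -> BBB; A -> h; B -> e; B -> hS; N -> AB; N -> i.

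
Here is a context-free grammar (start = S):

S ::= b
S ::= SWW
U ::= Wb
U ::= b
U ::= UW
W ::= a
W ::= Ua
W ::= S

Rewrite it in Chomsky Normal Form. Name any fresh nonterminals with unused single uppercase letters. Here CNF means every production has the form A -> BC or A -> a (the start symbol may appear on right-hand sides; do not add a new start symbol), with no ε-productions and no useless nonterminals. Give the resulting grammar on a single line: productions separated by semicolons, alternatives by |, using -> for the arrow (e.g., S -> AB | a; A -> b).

No ε-productions.
After unit-elimination: S -> b | SWW; U -> b | UW | Wb; W -> a | b | Ua | SWW.
TERM: introduce B -> a, A -> b and substitute in every rule of length ≥2.
BIN: S -> SWW becomes S -> SC, C -> WW; W -> SWW becomes W -> SD, D -> WW.

S -> b | SC; A -> b; B -> a; C -> WW; D -> WW; U -> b | UW | WA; W -> a | b | SD | UB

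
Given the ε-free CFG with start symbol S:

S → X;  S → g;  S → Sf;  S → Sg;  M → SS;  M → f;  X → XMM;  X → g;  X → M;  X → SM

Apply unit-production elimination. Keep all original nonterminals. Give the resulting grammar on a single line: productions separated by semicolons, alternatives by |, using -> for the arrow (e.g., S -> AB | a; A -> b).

Unit productions: S->X, X->M.
Unit pairs (A ⇒* B via units): (S,M), (S,X), (X,M).
S: inherits non-unit rules of {M, S, X} → SM | SS | Sf | Sg | XMM | f | g.
M: inherits non-unit rules of {M} → SS | f.
X: inherits non-unit rules of {M, X} → SM | SS | XMM | f | g.

S -> f | g | SM | SS | Sf | Sg | XMM; M -> f | SS; X -> f | g | SM | SS | XMM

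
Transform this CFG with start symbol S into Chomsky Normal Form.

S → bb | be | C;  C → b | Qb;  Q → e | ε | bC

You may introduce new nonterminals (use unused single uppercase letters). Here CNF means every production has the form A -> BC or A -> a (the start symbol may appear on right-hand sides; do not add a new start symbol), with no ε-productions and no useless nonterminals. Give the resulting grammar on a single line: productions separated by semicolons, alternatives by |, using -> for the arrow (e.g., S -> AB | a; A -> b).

S -> b | AA | AB | QA; A -> b; B -> e; C -> b | QA; Q -> e | AC

Nullable: {Q}; after ε-elimination: S -> C | bb | be; C -> b | Qb; Q -> e | bC.
After unit-elimination: S -> b | Qb | bb | be; C -> b | Qb; Q -> e | bC.
TERM: introduce A -> b, B -> e and substitute in every rule of length ≥2.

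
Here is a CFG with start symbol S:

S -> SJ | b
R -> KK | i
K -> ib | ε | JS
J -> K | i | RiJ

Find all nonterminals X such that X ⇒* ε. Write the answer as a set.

{J, K, R}

Directly nullable (have an ε-rule): {K}.
J is nullable via J -> K (every symbol on the right is already known nullable).
R is nullable via R -> KK (every symbol on the right is already known nullable).
Not nullable: S — each has a terminal in every rule's right-hand side or depends on a non-nullable symbol.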